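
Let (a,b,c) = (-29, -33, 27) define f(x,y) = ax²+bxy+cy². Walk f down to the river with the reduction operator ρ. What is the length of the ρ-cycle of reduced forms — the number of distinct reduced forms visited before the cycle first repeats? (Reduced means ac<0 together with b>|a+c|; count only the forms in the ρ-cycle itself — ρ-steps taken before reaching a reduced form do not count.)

D = 4221, ⌊√D⌋ = 64
descent: ρ → (27,33,-29)  [lands on river]
river: ρ → (-29,25,31)
river: ρ → (31,37,-23)
river: ρ → (-23,55,13)
river: ρ → (13,49,-35)
river: ρ → (-35,21,27)
ρ-cycle length = 6 (tail of 1 descent step not counted)

6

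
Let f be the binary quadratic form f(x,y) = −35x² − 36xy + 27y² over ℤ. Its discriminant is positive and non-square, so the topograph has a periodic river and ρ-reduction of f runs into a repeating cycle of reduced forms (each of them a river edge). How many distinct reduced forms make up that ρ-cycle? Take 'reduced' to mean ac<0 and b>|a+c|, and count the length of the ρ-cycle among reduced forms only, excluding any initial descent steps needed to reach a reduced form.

D = 5076, ⌊√D⌋ = 71
descent: ρ → (27,36,-35)  [lands on river]
river: ρ → (-35,34,28)
river: ρ → (28,22,-41)
river: ρ → (-41,60,9)
river: ρ → (9,66,-20)
river: ρ → (-20,54,27)
river: ρ → (27,54,-20)
river: ρ → (-20,66,9)
river: ρ → (9,60,-41)
river: ρ → (-41,22,28)
river: ρ → (28,34,-35)
river: ρ → (-35,36,27)
river: ρ → (27,18,-44)
river: ρ → (-44,70,1)
river: ρ → (1,70,-44)
river: ρ → (-44,18,27)
ρ-cycle length = 16 (tail of 1 descent step not counted)

16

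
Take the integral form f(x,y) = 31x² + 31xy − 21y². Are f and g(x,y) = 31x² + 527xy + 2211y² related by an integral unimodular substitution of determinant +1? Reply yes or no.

D₁ = 3565, D₂ = 3565
river cycle of f (length 16): (-21, 53, 9), (9, 55, -15), (-15, 35, 39), (39, 43, -11), (-11, 45, 35), (35, 25, -21), (-21, 59, 1), (1, 59, -21), (-21, 25, 35), (35, 45, -11), … (6 more)
river cycle of g (length 16): (31, 31, -21), (-21, 53, 9), (9, 55, -15), (-15, 35, 39), (39, 43, -11), (-11, 45, 35), (35, 25, -21), (-21, 59, 1), (1, 59, -21), (-21, 25, 35), … (6 more)
cycles coincide ⇒ equivalent

yes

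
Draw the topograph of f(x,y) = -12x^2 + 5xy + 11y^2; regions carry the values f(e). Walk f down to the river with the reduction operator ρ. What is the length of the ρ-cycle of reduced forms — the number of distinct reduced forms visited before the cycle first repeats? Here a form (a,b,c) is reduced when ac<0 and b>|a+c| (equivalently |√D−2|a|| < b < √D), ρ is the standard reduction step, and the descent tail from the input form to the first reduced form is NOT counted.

D = 553, ⌊√D⌋ = 23
river: ρ → (11,17,-6)
river: ρ → (-6,19,8)
river: ρ → (8,13,-12)
river: ρ → (-12,11,9)
river: ρ → (9,7,-14)
river: ρ → (-14,21,2)
river: ρ → (2,23,-3)
river: ρ → (-3,19,16)
river: ρ → (16,13,-6)
river: ρ → (-6,23,1)
river: ρ → (1,23,-6)
river: ρ → (-6,13,16)
river: ρ → (16,19,-3)
river: ρ → (-3,23,2)
river: ρ → (2,21,-14)
river: ρ → (-14,7,9)
river: ρ → (9,11,-12)
river: ρ → (-12,13,8)
river: ρ → (8,19,-6)
river: ρ → (-6,17,11)
river: ρ → (11,5,-12)
river: ρ → (-12,19,4)
river: ρ → (4,21,-7)
river: ρ → (-7,21,4)
river: ρ → (4,19,-12)
river: ρ → (-12,5,11)
ρ-cycle length = 26 (tail of 0 descent steps not counted)

26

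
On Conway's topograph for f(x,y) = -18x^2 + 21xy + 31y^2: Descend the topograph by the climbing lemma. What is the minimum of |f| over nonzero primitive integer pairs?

river: ρ → (31,41,-8)
river: ρ → (-8,39,36)
river: ρ → (36,33,-11)
river: ρ → (-11,33,36)
river: ρ → (36,39,-8)
river: ρ → (-8,41,31)
river: ρ → (31,21,-18)
river: ρ → (-18,51,1)
river: ρ → (1,51,-18)
river: ρ → (-18,21,31)
closes: descent 0, river 10
min |a| on river = 1

1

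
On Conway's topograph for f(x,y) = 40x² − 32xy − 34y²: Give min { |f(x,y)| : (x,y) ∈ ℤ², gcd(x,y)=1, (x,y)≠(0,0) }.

descent: ρ → (-34,32,40)  [lands on river]
river: ρ → (40,48,-26)
river: ρ → (-26,56,32)
river: ρ → (32,72,-10)
river: ρ → (-10,68,46)
river: ρ → (46,24,-32)
river: ρ → (-32,40,38)
river: ρ → (38,36,-34)
closes: descent 1, river 8
min |a| on river = 10

10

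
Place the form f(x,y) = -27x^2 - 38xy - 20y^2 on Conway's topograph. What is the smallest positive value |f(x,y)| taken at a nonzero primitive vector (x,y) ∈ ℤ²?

translate: b→-16 (≡38 mod 54), so (27,38,20)→(27,-16,9)
flip: (27,-16,9)→(9,16,27)
translate: b→-2 (≡16 mod 18), so (9,16,27)→(9,-2,20)
reduced (well bottom): (9,-2,20) with a≤c, −a<b≤a
well minimum |f| = |-9| = 9 (negative-definite)

9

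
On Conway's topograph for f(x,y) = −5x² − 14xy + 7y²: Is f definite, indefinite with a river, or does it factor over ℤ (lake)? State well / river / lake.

D = b²−4ac = (-14)² − 4·(-5)·7 = 336
D > 0 non-square ⇒ indefinite ⇒ periodic river

river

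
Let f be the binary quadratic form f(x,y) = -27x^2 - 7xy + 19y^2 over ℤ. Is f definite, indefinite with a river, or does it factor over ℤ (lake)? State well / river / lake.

D = b²−4ac = (-7)² − 4·(-27)·19 = 2101
D > 0 non-square ⇒ indefinite ⇒ periodic river

river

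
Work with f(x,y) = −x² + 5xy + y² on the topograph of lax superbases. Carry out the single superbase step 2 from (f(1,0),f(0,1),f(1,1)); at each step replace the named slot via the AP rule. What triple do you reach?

start (-1,1,5) = (f(1,0),f(0,1),f(1,1))
replace slot 2: 2·((-1)+5) − 1 = 7 → (-1,7,5)

-1,7,5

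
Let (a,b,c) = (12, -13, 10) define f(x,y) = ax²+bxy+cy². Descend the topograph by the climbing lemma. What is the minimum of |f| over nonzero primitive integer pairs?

translate: b→11 (≡-13 mod 24), so (12,-13,10)→(12,11,9)
flip: (12,11,9)→(9,-11,12)
translate: b→7 (≡-11 mod 18), so (9,-11,12)→(9,7,10)
reduced (well bottom): (9,7,10) with a≤c, −a<b≤a
well minimum = a = 9

9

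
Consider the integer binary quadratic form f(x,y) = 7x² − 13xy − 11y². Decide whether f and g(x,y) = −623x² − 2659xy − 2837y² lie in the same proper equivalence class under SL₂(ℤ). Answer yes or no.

D₁ = 477, D₂ = 477
river cycle of f (length 8): (-11, 13, 7), (7, 15, -9), (-9, 21, 1), (1, 21, -9), (-9, 15, 7), (7, 13, -11), (-11, 9, 9), (9, 9, -11)
river cycle of g (length 8): (-11, 13, 7), (7, 15, -9), (-9, 21, 1), (1, 21, -9), (-9, 15, 7), (7, 13, -11), (-11, 9, 9), (9, 9, -11)
cycles coincide ⇒ equivalent

yes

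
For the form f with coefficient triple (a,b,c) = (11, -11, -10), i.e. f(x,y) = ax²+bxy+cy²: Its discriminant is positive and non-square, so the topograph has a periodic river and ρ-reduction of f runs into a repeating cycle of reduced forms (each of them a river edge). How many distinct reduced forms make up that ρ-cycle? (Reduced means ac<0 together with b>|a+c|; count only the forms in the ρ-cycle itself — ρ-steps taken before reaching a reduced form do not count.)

D = 561, ⌊√D⌋ = 23
descent: ρ → (-10,11,11)  [lands on river]
river: ρ → (11,11,-10)
river: ρ → (-10,9,12)
river: ρ → (12,15,-7)
river: ρ → (-7,13,14)
river: ρ → (14,15,-6)
river: ρ → (-6,21,5)
river: ρ → (5,19,-10)
river: ρ → (-10,21,3)
river: ρ → (3,21,-10)
river: ρ → (-10,19,5)
river: ρ → (5,21,-6)
river: ρ → (-6,15,14)
river: ρ → (14,13,-7)
river: ρ → (-7,15,12)
river: ρ → (12,9,-10)
ρ-cycle length = 16 (tail of 1 descent step not counted)

16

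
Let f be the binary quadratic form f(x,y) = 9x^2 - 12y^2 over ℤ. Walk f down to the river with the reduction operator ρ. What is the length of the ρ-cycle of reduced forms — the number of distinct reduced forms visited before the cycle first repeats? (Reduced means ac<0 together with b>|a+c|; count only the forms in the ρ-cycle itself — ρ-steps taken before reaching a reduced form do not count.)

D = 432, ⌊√D⌋ = 20
descent: ρ → (-12,0,9)
descent: ρ → (9,18,-3)  [lands on river]
river: ρ → (-3,18,9)
ρ-cycle length = 2 (tail of 2 descent steps not counted)

2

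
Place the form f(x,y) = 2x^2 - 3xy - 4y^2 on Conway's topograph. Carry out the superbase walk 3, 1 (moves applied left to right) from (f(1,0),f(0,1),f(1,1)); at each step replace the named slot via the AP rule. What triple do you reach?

start (2,-4,-5) = (f(1,0),f(0,1),f(1,1))
replace slot 3: 2·(2+(-4)) − (-5) = 1 → (2,-4,1)
replace slot 1: 2·((-4)+1) − 2 = -8 → (-8,-4,1)

-8,-4,1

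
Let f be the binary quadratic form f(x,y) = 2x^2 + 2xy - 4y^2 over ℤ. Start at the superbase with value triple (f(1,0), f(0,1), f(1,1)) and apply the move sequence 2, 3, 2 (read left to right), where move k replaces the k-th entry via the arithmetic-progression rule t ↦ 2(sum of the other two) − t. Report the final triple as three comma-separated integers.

start (2,-4,0) = (f(1,0),f(0,1),f(1,1))
replace slot 2: 2·(2+0) − (-4) = 8 → (2,8,0)
replace slot 3: 2·(2+8) − 0 = 20 → (2,8,20)
replace slot 2: 2·(2+20) − 8 = 36 → (2,36,20)

2,36,20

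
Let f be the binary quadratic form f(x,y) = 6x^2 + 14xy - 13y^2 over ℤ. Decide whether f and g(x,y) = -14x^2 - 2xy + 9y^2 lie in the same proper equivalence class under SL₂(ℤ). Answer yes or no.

D₁ = 508, D₂ = 508
river cycle of f (length 12): (-13, 12, 7), (7, 16, -9), (-9, 20, 3), (3, 22, -2), (-2, 22, 3), (3, 20, -9), (-9, 16, 7), (7, 12, -13), (-13, 14, 6), (6, 22, -1), … (2 more)
river cycle of g (length 12): (9, 20, -3), (-3, 22, 2), (2, 22, -3), (-3, 20, 9), (9, 16, -7), (-7, 12, 13), (13, 14, -6), (-6, 22, 1), (1, 22, -6), (-6, 14, 13), … (2 more)
cycles differ ⇒ inequivalent

no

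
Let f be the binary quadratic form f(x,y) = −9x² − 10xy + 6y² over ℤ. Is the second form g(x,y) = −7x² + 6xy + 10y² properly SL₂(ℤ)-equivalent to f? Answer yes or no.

D₁ = 316, D₂ = 316
river cycle of f (length 6): (6, 10, -9), (-9, 8, 7), (7, 6, -10), (-10, 14, 3), (3, 16, -5), (-5, 14, 6)
river cycle of g (length 6): (10, 14, -3), (-3, 16, 5), (5, 14, -6), (-6, 10, 9), (9, 8, -7), (-7, 6, 10)
cycles differ ⇒ inequivalent

no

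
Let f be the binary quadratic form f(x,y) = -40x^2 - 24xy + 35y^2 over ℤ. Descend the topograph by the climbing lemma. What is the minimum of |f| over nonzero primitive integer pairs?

descent: ρ → (35,24,-40)  [lands on river]
river: ρ → (-40,56,19)
river: ρ → (19,58,-37)
river: ρ → (-37,16,40)
river: ρ → (40,64,-13)
river: ρ → (-13,66,35)
river: ρ → (35,74,-5)
river: ρ → (-5,76,20)
river: ρ → (20,44,-53)
river: ρ → (-53,62,11)
river: ρ → (11,70,-29)
river: ρ → (-29,46,35)
closes: descent 1, river 12
min |a| on river = 5

5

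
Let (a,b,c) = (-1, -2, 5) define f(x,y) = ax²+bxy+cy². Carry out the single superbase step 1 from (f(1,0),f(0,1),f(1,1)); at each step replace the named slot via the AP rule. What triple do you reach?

start (-1,5,2) = (f(1,0),f(0,1),f(1,1))
replace slot 1: 2·(5+2) − (-1) = 15 → (15,5,2)

15,5,2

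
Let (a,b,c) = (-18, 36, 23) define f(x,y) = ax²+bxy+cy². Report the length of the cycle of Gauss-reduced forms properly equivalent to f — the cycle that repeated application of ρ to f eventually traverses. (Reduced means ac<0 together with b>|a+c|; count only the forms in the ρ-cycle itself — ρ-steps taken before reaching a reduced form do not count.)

D = 2952, ⌊√D⌋ = 54
river: ρ → (23,10,-31)
river: ρ → (-31,52,2)
river: ρ → (2,52,-31)
river: ρ → (-31,10,23)
river: ρ → (23,36,-18)
river: ρ → (-18,36,23)
ρ-cycle length = 6 (tail of 0 descent steps not counted)

6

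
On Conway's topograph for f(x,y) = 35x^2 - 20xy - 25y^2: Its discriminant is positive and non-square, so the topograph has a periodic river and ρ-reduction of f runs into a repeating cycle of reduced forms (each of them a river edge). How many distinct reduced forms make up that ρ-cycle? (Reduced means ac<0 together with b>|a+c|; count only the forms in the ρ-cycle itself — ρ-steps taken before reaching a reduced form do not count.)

D = 3900, ⌊√D⌋ = 62
descent: ρ → (-25,20,35)  [lands on river]
river: ρ → (35,50,-10)
river: ρ → (-10,50,35)
river: ρ → (35,20,-25)
river: ρ → (-25,30,30)
river: ρ → (30,30,-25)
ρ-cycle length = 6 (tail of 1 descent step not counted)

6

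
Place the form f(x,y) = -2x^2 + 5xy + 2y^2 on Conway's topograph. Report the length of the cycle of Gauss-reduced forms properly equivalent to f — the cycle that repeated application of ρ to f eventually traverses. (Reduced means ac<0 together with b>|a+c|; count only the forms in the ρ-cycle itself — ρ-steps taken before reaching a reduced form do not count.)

D = 41, ⌊√D⌋ = 6
river: ρ → (2,3,-4)
river: ρ → (-4,5,1)
river: ρ → (1,5,-4)
river: ρ → (-4,3,2)
river: ρ → (2,5,-2)
river: ρ → (-2,3,4)
river: ρ → (4,5,-1)
river: ρ → (-1,5,4)
river: ρ → (4,3,-2)
river: ρ → (-2,5,2)
ρ-cycle length = 10 (tail of 0 descent steps not counted)

10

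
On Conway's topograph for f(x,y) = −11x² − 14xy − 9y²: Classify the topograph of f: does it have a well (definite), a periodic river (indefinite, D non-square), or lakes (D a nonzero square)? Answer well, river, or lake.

D = b²−4ac = (-14)² − 4·(-11)·(-9) = -200
D < 0 ⇒ definite ⇒ every region one sign ⇒ single well

well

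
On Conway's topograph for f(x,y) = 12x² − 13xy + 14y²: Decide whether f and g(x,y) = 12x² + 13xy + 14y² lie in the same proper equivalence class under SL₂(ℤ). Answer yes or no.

D₁ = -503, D₂ = -503
f: translate: b→11 (≡-13 mod 24), so (12,-13,14)→(12,11,13)
f: reduced (well bottom): (12,11,13) with a≤c, −a<b≤a
g: translate: b→-11 (≡13 mod 24), so (12,13,14)→(12,-11,13)
g: reduced (well bottom): (12,-11,13) with a≤c, −a<b≤a
reduced forms (12, 11, 13) vs (12, -11, 13) ⇒ inequivalent

no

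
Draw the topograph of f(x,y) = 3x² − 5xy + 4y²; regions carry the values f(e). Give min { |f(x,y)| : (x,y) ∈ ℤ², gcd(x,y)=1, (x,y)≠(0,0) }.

translate: b→1 (≡-5 mod 6), so (3,-5,4)→(3,1,2)
flip: (3,1,2)→(2,-1,3)
reduced (well bottom): (2,-1,3) with a≤c, −a<b≤a
well minimum = a = 2

2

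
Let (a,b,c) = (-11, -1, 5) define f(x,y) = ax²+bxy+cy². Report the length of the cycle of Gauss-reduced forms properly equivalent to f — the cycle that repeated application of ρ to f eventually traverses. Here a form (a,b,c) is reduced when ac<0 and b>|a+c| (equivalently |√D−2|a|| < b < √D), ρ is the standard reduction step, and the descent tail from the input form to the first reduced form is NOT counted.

D = 221, ⌊√D⌋ = 14
descent: ρ → (5,11,-5)  [lands on river]
river: ρ → (-5,9,7)
river: ρ → (7,5,-7)
river: ρ → (-7,9,5)
ρ-cycle length = 4 (tail of 1 descent step not counted)

4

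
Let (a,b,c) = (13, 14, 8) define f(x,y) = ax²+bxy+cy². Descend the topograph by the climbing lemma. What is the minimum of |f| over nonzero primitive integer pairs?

translate: b→-12 (≡14 mod 26), so (13,14,8)→(13,-12,7)
flip: (13,-12,7)→(7,12,13)
translate: b→-2 (≡12 mod 14), so (7,12,13)→(7,-2,8)
reduced (well bottom): (7,-2,8) with a≤c, −a<b≤a
well minimum = a = 7

7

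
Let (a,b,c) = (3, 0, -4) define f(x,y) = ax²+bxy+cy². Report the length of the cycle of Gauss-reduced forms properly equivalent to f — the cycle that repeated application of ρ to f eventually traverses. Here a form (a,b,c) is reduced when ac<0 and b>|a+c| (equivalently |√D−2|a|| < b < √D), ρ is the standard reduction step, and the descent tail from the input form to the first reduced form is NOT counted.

D = 48, ⌊√D⌋ = 6
descent: ρ → (-4,0,3)
descent: ρ → (3,6,-1)  [lands on river]
river: ρ → (-1,6,3)
ρ-cycle length = 2 (tail of 2 descent steps not counted)

2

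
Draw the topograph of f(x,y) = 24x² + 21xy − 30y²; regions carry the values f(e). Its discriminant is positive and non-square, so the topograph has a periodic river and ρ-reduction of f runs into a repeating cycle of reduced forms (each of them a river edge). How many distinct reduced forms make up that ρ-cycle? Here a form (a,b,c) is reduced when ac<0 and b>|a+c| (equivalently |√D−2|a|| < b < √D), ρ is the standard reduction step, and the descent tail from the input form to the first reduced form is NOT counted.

D = 3321, ⌊√D⌋ = 57
river: ρ → (-30,39,15)
river: ρ → (15,51,-12)
river: ρ → (-12,45,27)
river: ρ → (27,9,-30)
river: ρ → (-30,51,6)
river: ρ → (6,57,-3)
river: ρ → (-3,57,6)
river: ρ → (6,51,-30)
river: ρ → (-30,9,27)
river: ρ → (27,45,-12)
river: ρ → (-12,51,15)
river: ρ → (15,39,-30)
river: ρ → (-30,21,24)
river: ρ → (24,27,-27)
river: ρ → (-27,27,24)
river: ρ → (24,21,-30)
ρ-cycle length = 16 (tail of 0 descent steps not counted)

16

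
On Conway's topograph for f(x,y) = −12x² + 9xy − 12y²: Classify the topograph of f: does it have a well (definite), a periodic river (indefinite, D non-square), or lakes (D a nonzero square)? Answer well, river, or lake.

D = b²−4ac = 9² − 4·(-12)·(-12) = -495
D < 0 ⇒ definite ⇒ every region one sign ⇒ single well

well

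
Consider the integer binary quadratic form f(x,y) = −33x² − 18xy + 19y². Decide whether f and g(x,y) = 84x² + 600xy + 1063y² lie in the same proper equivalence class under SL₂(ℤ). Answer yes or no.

D₁ = 2832, D₂ = 2832
river cycle of f (length 12): (19, 18, -33), (-33, 48, 4), (4, 48, -33), (-33, 18, 19), (19, 20, -32), (-32, 44, 7), (7, 40, -44), (-44, 48, 3), (3, 48, -44), (-44, 40, 7), … (2 more)
river cycle of g (length 12): (7, 44, -32), (-32, 20, 19), (19, 18, -33), (-33, 48, 4), (4, 48, -33), (-33, 18, 19), (19, 20, -32), (-32, 44, 7), (7, 40, -44), (-44, 48, 3), … (2 more)
cycles coincide ⇒ equivalent

yes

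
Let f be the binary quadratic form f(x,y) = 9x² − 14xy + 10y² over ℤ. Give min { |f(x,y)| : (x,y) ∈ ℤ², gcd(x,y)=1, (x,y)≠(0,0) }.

translate: b→4 (≡-14 mod 18), so (9,-14,10)→(9,4,5)
flip: (9,4,5)→(5,-4,9)
reduced (well bottom): (5,-4,9) with a≤c, −a<b≤a
well minimum = a = 5

5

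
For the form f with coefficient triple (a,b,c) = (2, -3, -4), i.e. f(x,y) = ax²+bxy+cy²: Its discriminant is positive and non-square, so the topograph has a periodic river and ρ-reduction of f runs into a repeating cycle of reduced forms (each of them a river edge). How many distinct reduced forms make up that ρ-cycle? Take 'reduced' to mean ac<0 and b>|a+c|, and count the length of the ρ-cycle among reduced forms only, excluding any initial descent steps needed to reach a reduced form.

D = 41, ⌊√D⌋ = 6
descent: ρ → (-4,3,2)  [lands on river]
river: ρ → (2,5,-2)
river: ρ → (-2,3,4)
river: ρ → (4,5,-1)
river: ρ → (-1,5,4)
river: ρ → (4,3,-2)
river: ρ → (-2,5,2)
river: ρ → (2,3,-4)
river: ρ → (-4,5,1)
river: ρ → (1,5,-4)
ρ-cycle length = 10 (tail of 1 descent step not counted)

10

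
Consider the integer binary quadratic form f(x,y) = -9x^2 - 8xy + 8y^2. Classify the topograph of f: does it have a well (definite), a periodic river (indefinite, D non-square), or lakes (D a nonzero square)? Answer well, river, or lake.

D = b²−4ac = (-8)² − 4·(-9)·8 = 352
D > 0 non-square ⇒ indefinite ⇒ periodic river

river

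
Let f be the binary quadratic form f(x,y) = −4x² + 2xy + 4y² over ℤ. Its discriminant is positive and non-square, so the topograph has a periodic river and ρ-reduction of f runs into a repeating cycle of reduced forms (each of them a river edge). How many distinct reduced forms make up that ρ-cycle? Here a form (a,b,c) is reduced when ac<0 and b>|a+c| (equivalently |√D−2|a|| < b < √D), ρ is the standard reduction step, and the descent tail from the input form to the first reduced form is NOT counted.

D = 68, ⌊√D⌋ = 8
river: ρ → (4,6,-2)
river: ρ → (-2,6,4)
river: ρ → (4,2,-4)
river: ρ → (-4,6,2)
river: ρ → (2,6,-4)
river: ρ → (-4,2,4)
ρ-cycle length = 6 (tail of 0 descent steps not counted)

6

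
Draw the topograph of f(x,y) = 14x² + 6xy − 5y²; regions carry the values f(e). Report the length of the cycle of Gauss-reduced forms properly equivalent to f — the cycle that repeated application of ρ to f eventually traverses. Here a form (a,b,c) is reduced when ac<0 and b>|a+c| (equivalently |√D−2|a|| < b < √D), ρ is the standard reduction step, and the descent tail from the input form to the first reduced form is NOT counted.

D = 316, ⌊√D⌋ = 17
descent: ρ → (-5,14,6)  [lands on river]
river: ρ → (6,10,-9)
river: ρ → (-9,8,7)
river: ρ → (7,6,-10)
river: ρ → (-10,14,3)
river: ρ → (3,16,-5)
ρ-cycle length = 6 (tail of 1 descent step not counted)

6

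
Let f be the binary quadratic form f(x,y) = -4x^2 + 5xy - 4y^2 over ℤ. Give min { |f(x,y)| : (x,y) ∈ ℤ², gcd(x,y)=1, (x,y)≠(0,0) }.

translate: b→3 (≡-5 mod 8), so (4,-5,4)→(4,3,3)
flip: (4,3,3)→(3,-3,4)
translate: b→3 (≡-3 mod 6), so (3,-3,4)→(3,3,4)
reduced (well bottom): (3,3,4) with a≤c, −a<b≤a
well minimum |f| = |-3| = 3 (negative-definite)

3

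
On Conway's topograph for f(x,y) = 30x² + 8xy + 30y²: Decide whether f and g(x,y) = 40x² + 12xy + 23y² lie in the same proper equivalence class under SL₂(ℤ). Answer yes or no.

D₁ = -3536, D₂ = -3536
f: reduced (well bottom): (30,8,30) with a≤c, −a<b≤a
g: flip: (40,12,23)→(23,-12,40)
g: reduced (well bottom): (23,-12,40) with a≤c, −a<b≤a
reduced forms (30, 8, 30) vs (23, -12, 40) ⇒ inequivalent

no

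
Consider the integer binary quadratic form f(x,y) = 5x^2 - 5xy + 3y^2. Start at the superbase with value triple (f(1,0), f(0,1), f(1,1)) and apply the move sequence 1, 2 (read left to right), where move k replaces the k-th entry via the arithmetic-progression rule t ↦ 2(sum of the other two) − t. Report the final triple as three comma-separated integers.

start (5,3,3) = (f(1,0),f(0,1),f(1,1))
replace slot 1: 2·(3+3) − 5 = 7 → (7,3,3)
replace slot 2: 2·(7+3) − 3 = 17 → (7,17,3)

7,17,3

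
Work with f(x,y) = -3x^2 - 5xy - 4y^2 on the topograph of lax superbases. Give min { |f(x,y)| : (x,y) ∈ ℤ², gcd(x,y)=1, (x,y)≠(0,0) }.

translate: b→-1 (≡5 mod 6), so (3,5,4)→(3,-1,2)
flip: (3,-1,2)→(2,1,3)
reduced (well bottom): (2,1,3) with a≤c, −a<b≤a
well minimum |f| = |-2| = 2 (negative-definite)

2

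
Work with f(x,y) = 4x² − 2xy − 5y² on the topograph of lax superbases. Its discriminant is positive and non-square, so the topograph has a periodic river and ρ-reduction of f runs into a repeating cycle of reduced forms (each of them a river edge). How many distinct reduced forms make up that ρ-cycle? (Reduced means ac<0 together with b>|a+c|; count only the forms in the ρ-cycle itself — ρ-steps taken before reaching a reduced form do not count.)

D = 84, ⌊√D⌋ = 9
descent: ρ → (-5,2,4)  [lands on river]
river: ρ → (4,6,-3)
river: ρ → (-3,6,4)
river: ρ → (4,2,-5)
river: ρ → (-5,8,1)
river: ρ → (1,8,-5)
ρ-cycle length = 6 (tail of 1 descent step not counted)

6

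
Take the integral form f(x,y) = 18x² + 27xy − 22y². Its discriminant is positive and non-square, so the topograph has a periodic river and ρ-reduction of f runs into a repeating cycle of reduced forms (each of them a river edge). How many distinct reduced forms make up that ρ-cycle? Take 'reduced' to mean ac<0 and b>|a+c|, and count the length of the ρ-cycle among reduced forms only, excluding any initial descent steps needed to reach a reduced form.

D = 2313, ⌊√D⌋ = 48
river: ρ → (-22,17,23)
river: ρ → (23,29,-16)
river: ρ → (-16,35,17)
river: ρ → (17,33,-18)
river: ρ → (-18,39,11)
river: ρ → (11,27,-36)
river: ρ → (-36,45,2)
river: ρ → (2,47,-13)
river: ρ → (-13,31,26)
river: ρ → (26,21,-18)
river: ρ → (-18,15,29)
river: ρ → (29,43,-4)
river: ρ → (-4,45,18)
river: ρ → (18,27,-22)
ρ-cycle length = 14 (tail of 0 descent steps not counted)

14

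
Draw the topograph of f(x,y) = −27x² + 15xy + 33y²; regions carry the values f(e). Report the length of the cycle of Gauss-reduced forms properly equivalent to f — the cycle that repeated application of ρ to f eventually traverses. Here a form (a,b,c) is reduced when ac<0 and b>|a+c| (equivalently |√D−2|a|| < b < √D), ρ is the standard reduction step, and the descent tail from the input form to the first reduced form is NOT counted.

D = 3789, ⌊√D⌋ = 61
river: ρ → (33,51,-9)
river: ρ → (-9,57,15)
river: ρ → (15,33,-45)
river: ρ → (-45,57,3)
river: ρ → (3,57,-45)
river: ρ → (-45,33,15)
river: ρ → (15,57,-9)
river: ρ → (-9,51,33)
river: ρ → (33,15,-27)
river: ρ → (-27,39,21)
river: ρ → (21,45,-21)
river: ρ → (-21,39,27)
river: ρ → (27,15,-33)
river: ρ → (-33,51,9)
river: ρ → (9,57,-15)
river: ρ → (-15,33,45)
river: ρ → (45,57,-3)
river: ρ → (-3,57,45)
river: ρ → (45,33,-15)
river: ρ → (-15,57,9)
river: ρ → (9,51,-33)
river: ρ → (-33,15,27)
river: ρ → (27,39,-21)
river: ρ → (-21,45,21)
river: ρ → (21,39,-27)
river: ρ → (-27,15,33)
ρ-cycle length = 26 (tail of 0 descent steps not counted)

26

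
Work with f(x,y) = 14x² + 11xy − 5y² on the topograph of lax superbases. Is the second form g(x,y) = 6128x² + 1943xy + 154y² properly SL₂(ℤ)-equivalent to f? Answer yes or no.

D₁ = 401, D₂ = 401
river cycle of f (length 6): (-5, 19, 2), (2, 17, -14), (-14, 11, 5), (5, 19, -2), (-2, 17, 14), (14, 11, -5)
river cycle of g (length 6): (14, 11, -5), (-5, 19, 2), (2, 17, -14), (-14, 11, 5), (5, 19, -2), (-2, 17, 14)
cycles coincide ⇒ equivalent

yes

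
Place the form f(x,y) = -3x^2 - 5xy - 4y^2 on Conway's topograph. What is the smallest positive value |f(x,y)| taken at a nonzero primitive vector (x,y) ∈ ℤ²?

translate: b→-1 (≡5 mod 6), so (3,5,4)→(3,-1,2)
flip: (3,-1,2)→(2,1,3)
reduced (well bottom): (2,1,3) with a≤c, −a<b≤a
well minimum |f| = |-2| = 2 (negative-definite)

2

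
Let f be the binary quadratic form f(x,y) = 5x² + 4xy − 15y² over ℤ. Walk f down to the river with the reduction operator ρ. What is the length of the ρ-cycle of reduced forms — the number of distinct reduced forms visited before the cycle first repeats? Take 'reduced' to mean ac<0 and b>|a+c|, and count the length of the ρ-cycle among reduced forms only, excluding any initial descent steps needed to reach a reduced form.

D = 316, ⌊√D⌋ = 17
descent: ρ → (-15,-4,5)
descent: ρ → (5,14,-6)  [lands on river]
river: ρ → (-6,10,9)
river: ρ → (9,8,-7)
river: ρ → (-7,6,10)
river: ρ → (10,14,-3)
river: ρ → (-3,16,5)
ρ-cycle length = 6 (tail of 2 descent steps not counted)

6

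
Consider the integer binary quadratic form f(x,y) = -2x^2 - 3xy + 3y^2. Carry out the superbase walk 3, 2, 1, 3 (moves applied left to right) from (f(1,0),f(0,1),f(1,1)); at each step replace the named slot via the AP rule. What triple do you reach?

start (-2,3,-2) = (f(1,0),f(0,1),f(1,1))
replace slot 3: 2·((-2)+3) − (-2) = 4 → (-2,3,4)
replace slot 2: 2·((-2)+4) − 3 = 1 → (-2,1,4)
replace slot 1: 2·(1+4) − (-2) = 12 → (12,1,4)
replace slot 3: 2·(12+1) − 4 = 22 → (12,1,22)

12,1,22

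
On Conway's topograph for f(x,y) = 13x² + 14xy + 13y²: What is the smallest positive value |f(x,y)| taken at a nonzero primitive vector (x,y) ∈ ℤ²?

translate: b→-12 (≡14 mod 26), so (13,14,13)→(13,-12,12)
flip: (13,-12,12)→(12,12,13)
reduced (well bottom): (12,12,13) with a≤c, −a<b≤a
well minimum = a = 12

12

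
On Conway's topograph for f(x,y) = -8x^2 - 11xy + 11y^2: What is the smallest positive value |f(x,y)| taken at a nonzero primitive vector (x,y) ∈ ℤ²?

descent: ρ → (11,11,-8)  [lands on river]
river: ρ → (-8,21,1)
river: ρ → (1,21,-8)
river: ρ → (-8,11,11)
closes: descent 1, river 4
min |a| on river = 1

1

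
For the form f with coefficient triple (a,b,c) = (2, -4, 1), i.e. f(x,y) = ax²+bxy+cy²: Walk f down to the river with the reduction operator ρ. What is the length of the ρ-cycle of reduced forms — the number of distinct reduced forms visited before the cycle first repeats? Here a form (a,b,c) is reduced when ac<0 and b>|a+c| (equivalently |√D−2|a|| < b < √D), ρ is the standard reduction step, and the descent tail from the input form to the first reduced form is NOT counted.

D = 8, ⌊√D⌋ = 2
descent: ρ → (1,2,-1)  [lands on river]
river: ρ → (-1,2,1)
ρ-cycle length = 2 (tail of 1 descent step not counted)

2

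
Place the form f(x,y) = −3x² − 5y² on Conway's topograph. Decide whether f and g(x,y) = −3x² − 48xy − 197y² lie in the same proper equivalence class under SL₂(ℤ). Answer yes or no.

D₁ = -60, D₂ = -60
f is negative-definite; reduce −f:
−f: reduced (well bottom): (3,0,5) with a≤c, −a<b≤a
flip sign back: reduced form of f is (-3,0,-5)
g is negative-definite; reduce −g:
−g: translate: b→0 (≡48 mod 6), so (3,48,197)→(3,0,5)
−g: reduced (well bottom): (3,0,5) with a≤c, −a<b≤a
flip sign back: reduced form of g is (-3,0,-5)
reduced forms (-3, 0, -5) vs (-3, 0, -5) ⇒ equivalent

yes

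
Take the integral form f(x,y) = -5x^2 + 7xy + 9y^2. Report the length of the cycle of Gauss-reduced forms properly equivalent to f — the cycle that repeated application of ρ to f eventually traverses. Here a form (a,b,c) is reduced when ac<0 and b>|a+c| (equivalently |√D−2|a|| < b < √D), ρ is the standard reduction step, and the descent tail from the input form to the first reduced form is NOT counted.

D = 229, ⌊√D⌋ = 15
river: ρ → (9,11,-3)
river: ρ → (-3,13,5)
river: ρ → (5,7,-9)
river: ρ → (-9,11,3)
river: ρ → (3,13,-5)
river: ρ → (-5,7,9)
ρ-cycle length = 6 (tail of 0 descent steps not counted)

6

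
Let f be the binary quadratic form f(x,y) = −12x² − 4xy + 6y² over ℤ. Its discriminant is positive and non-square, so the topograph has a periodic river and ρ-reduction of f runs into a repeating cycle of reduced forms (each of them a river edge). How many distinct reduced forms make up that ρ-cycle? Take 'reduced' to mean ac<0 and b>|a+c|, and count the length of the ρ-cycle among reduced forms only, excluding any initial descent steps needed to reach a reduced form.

D = 304, ⌊√D⌋ = 17
descent: ρ → (6,16,-2)  [lands on river]
river: ρ → (-2,16,6)
river: ρ → (6,8,-10)
river: ρ → (-10,12,4)
river: ρ → (4,12,-10)
river: ρ → (-10,8,6)
ρ-cycle length = 6 (tail of 1 descent step not counted)

6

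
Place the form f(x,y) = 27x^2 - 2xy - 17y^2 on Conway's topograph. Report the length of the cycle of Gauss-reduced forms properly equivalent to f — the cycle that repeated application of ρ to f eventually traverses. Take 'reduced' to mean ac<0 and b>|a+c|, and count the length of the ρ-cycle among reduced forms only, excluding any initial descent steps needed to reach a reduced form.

D = 1840, ⌊√D⌋ = 42
descent: ρ → (-17,36,8)  [lands on river]
river: ρ → (8,28,-33)
river: ρ → (-33,38,3)
river: ρ → (3,40,-20)
river: ρ → (-20,40,3)
river: ρ → (3,38,-33)
river: ρ → (-33,28,8)
river: ρ → (8,36,-17)
river: ρ → (-17,32,12)
river: ρ → (12,40,-5)
river: ρ → (-5,40,12)
river: ρ → (12,32,-17)
ρ-cycle length = 12 (tail of 1 descent step not counted)

12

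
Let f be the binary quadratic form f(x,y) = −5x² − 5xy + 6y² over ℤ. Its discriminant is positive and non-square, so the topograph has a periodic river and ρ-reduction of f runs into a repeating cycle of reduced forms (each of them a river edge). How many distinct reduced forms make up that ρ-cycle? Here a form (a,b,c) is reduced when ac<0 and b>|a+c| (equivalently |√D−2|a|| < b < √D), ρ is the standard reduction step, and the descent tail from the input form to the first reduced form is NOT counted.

D = 145, ⌊√D⌋ = 12
descent: ρ → (6,5,-5)  [lands on river]
river: ρ → (-5,5,6)
river: ρ → (6,7,-4)
river: ρ → (-4,9,4)
river: ρ → (4,7,-6)
river: ρ → (-6,5,5)
river: ρ → (5,5,-6)
river: ρ → (-6,7,4)
river: ρ → (4,9,-4)
river: ρ → (-4,7,6)
ρ-cycle length = 10 (tail of 1 descent step not counted)

10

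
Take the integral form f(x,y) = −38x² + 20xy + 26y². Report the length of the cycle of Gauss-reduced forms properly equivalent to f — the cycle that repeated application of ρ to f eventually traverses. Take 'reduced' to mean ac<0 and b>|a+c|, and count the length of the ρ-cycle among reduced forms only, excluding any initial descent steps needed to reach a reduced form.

D = 4352, ⌊√D⌋ = 65
river: ρ → (26,32,-32)
river: ρ → (-32,32,26)
river: ρ → (26,20,-38)
river: ρ → (-38,56,8)
river: ρ → (8,56,-38)
river: ρ → (-38,20,26)
ρ-cycle length = 6 (tail of 0 descent steps not counted)

6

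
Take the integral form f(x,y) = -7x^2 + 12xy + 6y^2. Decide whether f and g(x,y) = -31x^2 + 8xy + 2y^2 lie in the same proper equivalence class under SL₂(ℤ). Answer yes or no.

D₁ = 312, D₂ = 312
river cycle of f (length 4): (6, 12, -7), (-7, 16, 2), (2, 16, -7), (-7, 12, 6)
river cycle of g (length 4): (2, 16, -7), (-7, 12, 6), (6, 12, -7), (-7, 16, 2)
cycles coincide ⇒ equivalent

yes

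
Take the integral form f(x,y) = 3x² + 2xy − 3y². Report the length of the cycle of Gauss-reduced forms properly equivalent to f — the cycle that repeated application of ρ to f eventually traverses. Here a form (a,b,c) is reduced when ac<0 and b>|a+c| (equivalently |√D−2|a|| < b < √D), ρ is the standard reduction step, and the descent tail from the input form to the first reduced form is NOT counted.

D = 40, ⌊√D⌋ = 6
river: ρ → (-3,4,2)
river: ρ → (2,4,-3)
river: ρ → (-3,2,3)
river: ρ → (3,4,-2)
river: ρ → (-2,4,3)
river: ρ → (3,2,-3)
ρ-cycle length = 6 (tail of 0 descent steps not counted)

6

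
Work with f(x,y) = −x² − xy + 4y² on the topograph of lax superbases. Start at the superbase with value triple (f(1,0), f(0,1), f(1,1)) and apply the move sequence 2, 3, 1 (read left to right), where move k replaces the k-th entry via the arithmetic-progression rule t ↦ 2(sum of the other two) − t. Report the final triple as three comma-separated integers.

start (-1,4,2) = (f(1,0),f(0,1),f(1,1))
replace slot 2: 2·((-1)+2) − 4 = -2 → (-1,-2,2)
replace slot 3: 2·((-1)+(-2)) − 2 = -8 → (-1,-2,-8)
replace slot 1: 2·((-2)+(-8)) − (-1) = -19 → (-19,-2,-8)

-19,-2,-8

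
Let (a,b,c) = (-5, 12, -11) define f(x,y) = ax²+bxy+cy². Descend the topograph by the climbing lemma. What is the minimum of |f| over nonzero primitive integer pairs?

translate: b→-2 (≡-12 mod 10), so (5,-12,11)→(5,-2,4)
flip: (5,-2,4)→(4,2,5)
reduced (well bottom): (4,2,5) with a≤c, −a<b≤a
well minimum |f| = |-4| = 4 (negative-definite)

4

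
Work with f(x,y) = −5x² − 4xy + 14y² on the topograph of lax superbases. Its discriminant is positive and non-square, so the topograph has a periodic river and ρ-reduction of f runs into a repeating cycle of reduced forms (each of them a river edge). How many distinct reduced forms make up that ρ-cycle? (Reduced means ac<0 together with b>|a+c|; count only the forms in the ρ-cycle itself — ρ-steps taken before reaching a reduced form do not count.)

D = 296, ⌊√D⌋ = 17
descent: ρ → (14,4,-5)
descent: ρ → (-5,16,2)  [lands on river]
river: ρ → (2,16,-5)
river: ρ → (-5,14,5)
river: ρ → (5,16,-2)
river: ρ → (-2,16,5)
river: ρ → (5,14,-5)
ρ-cycle length = 6 (tail of 2 descent steps not counted)

6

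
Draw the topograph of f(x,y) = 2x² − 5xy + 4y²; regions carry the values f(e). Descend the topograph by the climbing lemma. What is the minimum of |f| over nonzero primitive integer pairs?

translate: b→-1 (≡-5 mod 4), so (2,-5,4)→(2,-1,1)
flip: (2,-1,1)→(1,1,2)
reduced (well bottom): (1,1,2) with a≤c, −a<b≤a
well minimum = a = 1

1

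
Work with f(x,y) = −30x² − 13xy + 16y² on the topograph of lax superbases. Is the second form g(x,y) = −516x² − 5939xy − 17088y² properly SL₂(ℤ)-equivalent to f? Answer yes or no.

D₁ = 2089, D₂ = 2089
river cycle of f (length 30): (16, 45, -1), (-1, 45, 16), (16, 19, -27), (-27, 35, 8), (8, 45, -2), (-2, 43, 30), (30, 17, -15), (-15, 43, 4), (4, 45, -4), (-4, 43, 15), … (20 more)
river cycle of g (length 30): (16, 45, -1), (-1, 45, 16), (16, 19, -27), (-27, 35, 8), (8, 45, -2), (-2, 43, 30), (30, 17, -15), (-15, 43, 4), (4, 45, -4), (-4, 43, 15), … (20 more)
cycles coincide ⇒ equivalent

yes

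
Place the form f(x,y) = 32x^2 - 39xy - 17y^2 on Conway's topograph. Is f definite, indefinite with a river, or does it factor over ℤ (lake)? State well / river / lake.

D = b²−4ac = (-39)² − 4·32·(-17) = 3697
D > 0 non-square ⇒ indefinite ⇒ periodic river

river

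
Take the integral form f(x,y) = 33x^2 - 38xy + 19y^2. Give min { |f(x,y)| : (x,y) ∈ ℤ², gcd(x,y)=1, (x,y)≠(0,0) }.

translate: b→28 (≡-38 mod 66), so (33,-38,19)→(33,28,14)
flip: (33,28,14)→(14,-28,33)
translate: b→0 (≡-28 mod 28), so (14,-28,33)→(14,0,19)
reduced (well bottom): (14,0,19) with a≤c, −a<b≤a
well minimum = a = 14

14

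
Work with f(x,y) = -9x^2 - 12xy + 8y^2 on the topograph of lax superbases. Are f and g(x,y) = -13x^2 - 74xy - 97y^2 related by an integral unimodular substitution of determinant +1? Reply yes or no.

D₁ = 432, D₂ = 432
river cycle of f (length 8): (8, 12, -9), (-9, 6, 11), (11, 16, -4), (-4, 16, 11), (11, 6, -9), (-9, 12, 8), (8, 20, -1), (-1, 20, 8)
river cycle of g (length 8): (8, 12, -9), (-9, 6, 11), (11, 16, -4), (-4, 16, 11), (11, 6, -9), (-9, 12, 8), (8, 20, -1), (-1, 20, 8)
cycles coincide ⇒ equivalent

yes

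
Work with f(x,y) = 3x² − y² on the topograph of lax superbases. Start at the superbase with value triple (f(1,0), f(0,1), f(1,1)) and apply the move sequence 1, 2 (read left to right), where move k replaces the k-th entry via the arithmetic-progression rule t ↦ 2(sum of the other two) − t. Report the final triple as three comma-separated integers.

start (3,-1,2) = (f(1,0),f(0,1),f(1,1))
replace slot 1: 2·((-1)+2) − 3 = -1 → (-1,-1,2)
replace slot 2: 2·((-1)+2) − (-1) = 3 → (-1,3,2)

-1,3,2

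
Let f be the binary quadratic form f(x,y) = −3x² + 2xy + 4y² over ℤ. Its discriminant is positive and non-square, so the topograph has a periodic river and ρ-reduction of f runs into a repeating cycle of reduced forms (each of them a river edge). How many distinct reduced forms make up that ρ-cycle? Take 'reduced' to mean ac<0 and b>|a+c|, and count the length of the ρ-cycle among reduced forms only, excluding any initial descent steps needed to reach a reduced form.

D = 52, ⌊√D⌋ = 7
river: ρ → (4,6,-1)
river: ρ → (-1,6,4)
river: ρ → (4,2,-3)
river: ρ → (-3,4,3)
river: ρ → (3,2,-4)
river: ρ → (-4,6,1)
river: ρ → (1,6,-4)
river: ρ → (-4,2,3)
river: ρ → (3,4,-3)
river: ρ → (-3,2,4)
ρ-cycle length = 10 (tail of 0 descent steps not counted)

10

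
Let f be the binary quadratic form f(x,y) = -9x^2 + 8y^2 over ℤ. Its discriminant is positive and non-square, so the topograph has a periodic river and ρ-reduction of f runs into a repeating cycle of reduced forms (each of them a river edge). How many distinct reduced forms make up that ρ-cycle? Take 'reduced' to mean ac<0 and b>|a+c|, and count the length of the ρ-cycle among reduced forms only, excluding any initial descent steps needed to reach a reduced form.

D = 288, ⌊√D⌋ = 16
descent: ρ → (8,16,-1)  [lands on river]
river: ρ → (-1,16,8)
ρ-cycle length = 2 (tail of 1 descent step not counted)

2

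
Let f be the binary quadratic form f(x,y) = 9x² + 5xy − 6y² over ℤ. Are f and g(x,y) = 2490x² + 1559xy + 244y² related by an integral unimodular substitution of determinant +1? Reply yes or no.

D₁ = 241, D₂ = 241
river cycle of f (length 38): (-6, 7, 8), (8, 9, -5), (-5, 11, 6), (6, 13, -3), (-3, 11, 10), (10, 9, -4), (-4, 15, 1), (1, 15, -4), (-4, 9, 10), (10, 11, -3), … (28 more)
river cycle of g (length 38): (9, 5, -6), (-6, 7, 8), (8, 9, -5), (-5, 11, 6), (6, 13, -3), (-3, 11, 10), (10, 9, -4), (-4, 15, 1), (1, 15, -4), (-4, 9, 10), … (28 more)
cycles coincide ⇒ equivalent

yes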